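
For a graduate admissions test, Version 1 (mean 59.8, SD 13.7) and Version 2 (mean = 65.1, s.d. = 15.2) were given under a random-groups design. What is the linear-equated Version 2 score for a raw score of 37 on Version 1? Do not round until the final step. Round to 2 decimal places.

Linear equating: y = (SD_Y/SD_X)(x − M_X) + M_Y
y = (15.2/13.7)(37 − 59.8) + 65.1
y = 1.109489 × -22.8 + 65.1 = -25.2964 + 65.1 = 39.80

39.80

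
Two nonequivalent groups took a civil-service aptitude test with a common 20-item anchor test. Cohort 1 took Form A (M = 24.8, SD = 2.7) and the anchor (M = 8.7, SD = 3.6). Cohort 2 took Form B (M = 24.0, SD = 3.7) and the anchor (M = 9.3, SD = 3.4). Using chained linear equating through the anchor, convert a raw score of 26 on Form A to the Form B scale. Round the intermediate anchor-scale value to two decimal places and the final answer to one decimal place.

Form A → anchor (Cohort 1): v = (3.6/2.7)(26 − 24.8) + 8.7 = 10.30
anchor → Form B (Cohort 2): y = (3.7/3.4)(10.30 − 9.3) + 24.0 = 25.1

25.1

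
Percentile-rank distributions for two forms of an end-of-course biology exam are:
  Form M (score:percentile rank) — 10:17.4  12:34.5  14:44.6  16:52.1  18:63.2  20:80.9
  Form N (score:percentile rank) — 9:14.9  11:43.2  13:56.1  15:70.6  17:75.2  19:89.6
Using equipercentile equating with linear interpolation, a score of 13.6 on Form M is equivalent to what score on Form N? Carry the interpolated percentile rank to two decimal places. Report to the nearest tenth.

PR of 13.6 on Form M: 34.5 + (13.6 − 12)/(14 − 12) × (44.6 − 34.5) = 42.58
On Form N, PR 42.58 falls between score 9 (PR 14.9) and 11 (PR 43.2).
Interpolate: 9 + (42.58 − 14.9)/(43.2 − 14.9) × (11 − 9) = 11.0

11.0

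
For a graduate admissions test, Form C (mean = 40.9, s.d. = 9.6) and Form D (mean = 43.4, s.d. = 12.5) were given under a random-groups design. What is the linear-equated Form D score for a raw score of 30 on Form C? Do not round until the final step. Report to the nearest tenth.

29.2

Linear equating: y = (SD_Y/SD_X)(x − M_X) + M_Y
y = (12.5/9.6)(30 − 40.9) + 43.4
y = 1.302083 × -10.9 + 43.4 = -14.1927 + 43.4 = 29.2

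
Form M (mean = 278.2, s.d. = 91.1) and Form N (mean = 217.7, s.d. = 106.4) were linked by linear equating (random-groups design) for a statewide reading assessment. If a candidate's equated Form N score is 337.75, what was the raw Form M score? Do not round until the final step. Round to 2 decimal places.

380.99

Invert y = (SD_Y/SD_X)(x − M_X) + M_Y:
x = (SD_X/SD_Y)(y − M_Y) + M_X = (91.1/106.4)(337.75 − 217.7) + 278.2
x = 0.856203 × 120.050 + 278.2 = 380.99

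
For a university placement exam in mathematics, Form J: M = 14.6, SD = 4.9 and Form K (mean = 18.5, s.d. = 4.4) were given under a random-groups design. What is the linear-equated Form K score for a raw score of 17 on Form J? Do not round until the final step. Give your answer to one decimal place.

20.7

Linear equating: y = (SD_Y/SD_X)(x − M_X) + M_Y
y = (4.4/4.9)(17 − 14.6) + 18.5
y = 0.897959 × 2.4 + 18.5 = 2.1551 + 18.5 = 20.7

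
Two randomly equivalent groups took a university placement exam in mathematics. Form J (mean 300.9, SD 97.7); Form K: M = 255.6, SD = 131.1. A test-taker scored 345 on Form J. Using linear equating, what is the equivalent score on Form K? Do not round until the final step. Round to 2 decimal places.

314.78

Linear equating: y = (SD_Y/SD_X)(x − M_X) + M_Y
y = (131.1/97.7)(345 − 300.9) + 255.6
y = 1.341863 × 44.1 + 255.6 = 59.1762 + 255.6 = 314.78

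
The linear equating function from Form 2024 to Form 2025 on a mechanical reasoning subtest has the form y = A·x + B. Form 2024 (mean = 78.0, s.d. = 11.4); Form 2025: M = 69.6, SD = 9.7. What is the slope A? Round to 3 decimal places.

0.851

A = SD_Y / SD_X = 9.7 / 11.4 = 0.851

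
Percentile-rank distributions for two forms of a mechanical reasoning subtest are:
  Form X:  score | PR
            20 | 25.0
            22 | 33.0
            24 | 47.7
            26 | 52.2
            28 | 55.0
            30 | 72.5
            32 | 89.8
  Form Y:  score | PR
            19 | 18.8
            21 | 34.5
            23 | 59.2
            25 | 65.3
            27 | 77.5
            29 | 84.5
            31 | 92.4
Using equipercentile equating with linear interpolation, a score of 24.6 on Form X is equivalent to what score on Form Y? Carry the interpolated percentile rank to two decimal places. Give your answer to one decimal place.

22.2

PR of 24.6 on Form X: 47.7 + (24.6 − 24)/(26 − 24) × (52.2 − 47.7) = 49.05
On Form Y, PR 49.05 falls between score 21 (PR 34.5) and 23 (PR 59.2).
Interpolate: 21 + (49.05 − 34.5)/(59.2 − 34.5) × (23 − 21) = 22.2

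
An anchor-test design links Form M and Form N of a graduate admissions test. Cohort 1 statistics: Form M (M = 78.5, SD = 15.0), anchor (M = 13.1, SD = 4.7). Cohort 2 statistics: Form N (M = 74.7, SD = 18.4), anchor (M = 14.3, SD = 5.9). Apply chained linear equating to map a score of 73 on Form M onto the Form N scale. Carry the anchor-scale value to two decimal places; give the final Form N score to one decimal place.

65.6

Form M → anchor (Cohort 1): v = (4.7/15.0)(73 − 78.5) + 13.1 = 11.38
anchor → Form N (Cohort 2): y = (18.4/5.9)(11.38 − 14.3) + 74.7 = 65.6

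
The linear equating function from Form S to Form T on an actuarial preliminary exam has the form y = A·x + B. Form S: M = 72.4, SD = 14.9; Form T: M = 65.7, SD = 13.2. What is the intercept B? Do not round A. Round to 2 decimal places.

1.56

A = SD_Y / SD_X = 13.2 / 14.9 = 0.885906
B = M_Y − A·M_X = 65.7 − 0.885906 × 72.4 = 1.56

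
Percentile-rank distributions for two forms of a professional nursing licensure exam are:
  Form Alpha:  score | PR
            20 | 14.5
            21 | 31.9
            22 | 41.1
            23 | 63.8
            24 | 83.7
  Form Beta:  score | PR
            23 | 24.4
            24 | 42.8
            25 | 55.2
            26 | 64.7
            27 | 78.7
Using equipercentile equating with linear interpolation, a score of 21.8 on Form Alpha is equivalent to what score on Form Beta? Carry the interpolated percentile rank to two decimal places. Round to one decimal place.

PR of 21.8 on Form Alpha: 31.9 + (21.8 − 21)/(22 − 21) × (41.1 − 31.9) = 39.26
On Form Beta, PR 39.26 falls between score 23 (PR 24.4) and 24 (PR 42.8).
Interpolate: 23 + (39.26 − 24.4)/(42.8 − 24.4) × (24 − 23) = 23.8

23.8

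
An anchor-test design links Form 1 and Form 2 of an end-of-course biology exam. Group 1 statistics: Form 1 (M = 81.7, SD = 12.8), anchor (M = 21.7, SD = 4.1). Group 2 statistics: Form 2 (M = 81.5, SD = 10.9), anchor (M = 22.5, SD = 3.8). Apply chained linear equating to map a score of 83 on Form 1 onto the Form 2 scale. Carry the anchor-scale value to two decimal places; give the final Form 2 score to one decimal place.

Form 1 → anchor (Group 1): v = (4.1/12.8)(83 − 81.7) + 21.7 = 22.12
anchor → Form 2 (Group 2): y = (10.9/3.8)(22.12 − 22.5) + 81.5 = 80.4

80.4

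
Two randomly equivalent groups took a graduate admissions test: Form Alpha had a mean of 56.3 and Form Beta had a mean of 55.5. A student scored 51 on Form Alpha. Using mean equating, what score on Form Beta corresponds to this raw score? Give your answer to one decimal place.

50.2

Mean equating: y = x + (M_Y − M_X) = 51 + (55.5 − 56.3) = 50.2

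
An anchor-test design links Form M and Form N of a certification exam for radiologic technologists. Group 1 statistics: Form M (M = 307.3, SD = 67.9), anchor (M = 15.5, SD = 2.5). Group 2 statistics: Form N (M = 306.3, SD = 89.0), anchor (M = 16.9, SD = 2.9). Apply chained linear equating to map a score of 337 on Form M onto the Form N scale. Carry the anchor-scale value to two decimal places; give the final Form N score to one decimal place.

296.8

Form M → anchor (Group 1): v = (2.5/67.9)(337 − 307.3) + 15.5 = 16.59
anchor → Form N (Group 2): y = (89.0/2.9)(16.59 − 16.9) + 306.3 = 296.8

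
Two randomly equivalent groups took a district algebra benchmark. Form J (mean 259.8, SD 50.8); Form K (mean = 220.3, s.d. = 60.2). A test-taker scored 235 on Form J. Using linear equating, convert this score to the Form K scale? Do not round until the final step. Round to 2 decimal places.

190.91

Linear equating: y = (SD_Y/SD_X)(x − M_X) + M_Y
y = (60.2/50.8)(235 − 259.8) + 220.3
y = 1.185039 × -24.8 + 220.3 = -29.3890 + 220.3 = 190.91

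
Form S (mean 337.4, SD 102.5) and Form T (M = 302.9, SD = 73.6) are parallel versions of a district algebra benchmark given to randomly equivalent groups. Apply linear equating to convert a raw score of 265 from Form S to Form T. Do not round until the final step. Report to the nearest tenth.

250.9

Linear equating: y = (SD_Y/SD_X)(x − M_X) + M_Y
y = (73.6/102.5)(265 − 337.4) + 302.9
y = 0.718049 × -72.4 + 302.9 = -51.9867 + 302.9 = 250.9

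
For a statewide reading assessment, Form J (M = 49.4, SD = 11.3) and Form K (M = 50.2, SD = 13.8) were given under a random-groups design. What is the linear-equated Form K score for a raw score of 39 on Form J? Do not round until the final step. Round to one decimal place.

Linear equating: y = (SD_Y/SD_X)(x − M_X) + M_Y
y = (13.8/11.3)(39 − 49.4) + 50.2
y = 1.221239 × -10.4 + 50.2 = -12.7009 + 50.2 = 37.5

37.5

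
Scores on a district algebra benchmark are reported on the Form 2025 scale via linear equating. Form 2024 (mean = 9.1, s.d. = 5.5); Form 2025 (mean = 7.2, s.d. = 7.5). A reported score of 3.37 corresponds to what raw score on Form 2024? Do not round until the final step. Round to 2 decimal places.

Invert y = (SD_Y/SD_X)(x − M_X) + M_Y:
x = (SD_X/SD_Y)(y − M_Y) + M_X = (5.5/7.5)(3.37 − 7.2) + 9.1
x = 0.733333 × -3.830 + 9.1 = 6.29

6.29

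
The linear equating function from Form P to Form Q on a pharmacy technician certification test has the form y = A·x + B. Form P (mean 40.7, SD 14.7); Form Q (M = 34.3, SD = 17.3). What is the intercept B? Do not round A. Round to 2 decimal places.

-13.60

A = SD_Y / SD_X = 17.3 / 14.7 = 1.176871
B = M_Y − A·M_X = 34.3 − 1.176871 × 40.7 = -13.60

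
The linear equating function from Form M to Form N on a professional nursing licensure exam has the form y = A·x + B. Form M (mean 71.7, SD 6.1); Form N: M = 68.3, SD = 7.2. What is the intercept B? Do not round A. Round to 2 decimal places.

-16.33

A = SD_Y / SD_X = 7.2 / 6.1 = 1.180328
B = M_Y − A·M_X = 68.3 − 1.180328 × 71.7 = -16.33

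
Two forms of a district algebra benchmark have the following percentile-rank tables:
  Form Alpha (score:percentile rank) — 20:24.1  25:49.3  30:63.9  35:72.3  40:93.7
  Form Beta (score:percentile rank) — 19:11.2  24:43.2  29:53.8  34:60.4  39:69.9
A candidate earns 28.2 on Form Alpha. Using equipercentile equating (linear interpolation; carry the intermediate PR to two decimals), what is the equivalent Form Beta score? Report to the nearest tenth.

PR of 28.2 on Form Alpha: 49.3 + (28.2 − 25)/(30 − 25) × (63.9 − 49.3) = 58.64
On Form Beta, PR 58.64 falls between score 29 (PR 53.8) and 34 (PR 60.4).
Interpolate: 29 + (58.64 − 53.8)/(60.4 − 53.8) × (34 − 29) = 32.7

32.7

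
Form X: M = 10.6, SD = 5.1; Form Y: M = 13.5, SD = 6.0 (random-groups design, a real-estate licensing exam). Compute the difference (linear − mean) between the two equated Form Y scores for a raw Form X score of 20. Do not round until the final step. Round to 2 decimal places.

Mean-equated: 20 + (13.5 − 10.6) = 22.90
Linear-equated: (6.0/5.1)(20 − 10.6) + 13.5 = 24.559
Difference = 24.559 − 22.90 = 1.66

1.66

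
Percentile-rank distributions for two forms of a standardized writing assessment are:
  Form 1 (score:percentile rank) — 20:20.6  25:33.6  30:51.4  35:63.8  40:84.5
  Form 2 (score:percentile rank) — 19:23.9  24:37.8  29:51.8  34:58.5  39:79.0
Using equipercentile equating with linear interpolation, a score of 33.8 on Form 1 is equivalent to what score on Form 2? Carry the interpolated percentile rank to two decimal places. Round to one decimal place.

PR of 33.8 on Form 1: 51.4 + (33.8 − 30)/(35 − 30) × (63.8 − 51.4) = 60.82
On Form 2, PR 60.82 falls between score 34 (PR 58.5) and 39 (PR 79.0).
Interpolate: 34 + (60.82 − 58.5)/(79.0 − 58.5) × (39 − 34) = 34.6

34.6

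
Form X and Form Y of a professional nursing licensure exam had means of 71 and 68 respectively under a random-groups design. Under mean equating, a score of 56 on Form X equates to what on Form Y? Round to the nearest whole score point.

53

Mean equating: y = x + (M_Y − M_X) = 56 + (68 − 71) = 53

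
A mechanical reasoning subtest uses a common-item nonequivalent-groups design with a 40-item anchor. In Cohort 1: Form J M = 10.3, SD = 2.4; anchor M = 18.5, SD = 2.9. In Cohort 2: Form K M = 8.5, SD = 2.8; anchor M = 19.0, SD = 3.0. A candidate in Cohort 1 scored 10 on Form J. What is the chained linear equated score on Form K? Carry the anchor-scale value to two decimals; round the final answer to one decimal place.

Form J → anchor (Cohort 1): v = (2.9/2.4)(10 − 10.3) + 18.5 = 18.14
anchor → Form K (Cohort 2): y = (2.8/3.0)(18.14 − 19.0) + 8.5 = 7.7

7.7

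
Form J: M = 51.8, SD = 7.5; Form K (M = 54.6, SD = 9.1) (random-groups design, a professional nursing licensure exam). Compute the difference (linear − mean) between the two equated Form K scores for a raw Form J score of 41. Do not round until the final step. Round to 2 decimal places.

-2.30

Mean-equated: 41 + (54.6 − 51.8) = 43.80
Linear-equated: (9.1/7.5)(41 − 51.8) + 54.6 = 41.496
Difference = 41.496 − 43.80 = -2.30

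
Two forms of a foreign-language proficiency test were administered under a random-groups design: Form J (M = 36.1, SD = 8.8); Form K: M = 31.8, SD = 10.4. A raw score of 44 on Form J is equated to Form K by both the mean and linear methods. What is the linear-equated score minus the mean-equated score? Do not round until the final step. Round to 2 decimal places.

1.44

Mean-equated: 44 + (31.8 − 36.1) = 39.70
Linear-equated: (10.4/8.8)(44 − 36.1) + 31.8 = 41.136
Difference = 41.136 − 39.70 = 1.44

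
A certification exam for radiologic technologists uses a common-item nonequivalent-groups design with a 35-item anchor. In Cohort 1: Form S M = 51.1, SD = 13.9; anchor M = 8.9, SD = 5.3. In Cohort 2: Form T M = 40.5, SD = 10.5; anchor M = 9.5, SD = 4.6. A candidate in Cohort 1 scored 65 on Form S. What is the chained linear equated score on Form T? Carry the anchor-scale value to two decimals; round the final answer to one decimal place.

Form S → anchor (Cohort 1): v = (5.3/13.9)(65 − 51.1) + 8.9 = 14.20
anchor → Form T (Cohort 2): y = (10.5/4.6)(14.20 − 9.5) + 40.5 = 51.2

51.2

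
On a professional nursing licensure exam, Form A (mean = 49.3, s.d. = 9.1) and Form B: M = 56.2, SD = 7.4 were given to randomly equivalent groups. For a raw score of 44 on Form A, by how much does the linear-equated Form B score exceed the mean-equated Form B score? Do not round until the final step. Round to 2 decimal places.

Mean-equated: 44 + (56.2 − 49.3) = 50.90
Linear-equated: (7.4/9.1)(44 − 49.3) + 56.2 = 51.890
Difference = 51.890 − 50.90 = 0.99

0.99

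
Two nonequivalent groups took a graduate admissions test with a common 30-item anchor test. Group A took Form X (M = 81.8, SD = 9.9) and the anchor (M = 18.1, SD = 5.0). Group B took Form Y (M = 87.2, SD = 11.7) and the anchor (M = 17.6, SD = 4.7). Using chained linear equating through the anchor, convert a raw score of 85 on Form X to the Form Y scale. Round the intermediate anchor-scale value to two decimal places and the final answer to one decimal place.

92.5

Form X → anchor (Group A): v = (5.0/9.9)(85 − 81.8) + 18.1 = 19.72
anchor → Form Y (Group B): y = (11.7/4.7)(19.72 − 17.6) + 87.2 = 92.5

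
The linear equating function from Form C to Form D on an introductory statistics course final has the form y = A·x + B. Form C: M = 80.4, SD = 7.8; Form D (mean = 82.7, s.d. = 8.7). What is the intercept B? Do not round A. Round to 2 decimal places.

A = SD_Y / SD_X = 8.7 / 7.8 = 1.115385
B = M_Y − A·M_X = 82.7 − 1.115385 × 80.4 = -6.98

-6.98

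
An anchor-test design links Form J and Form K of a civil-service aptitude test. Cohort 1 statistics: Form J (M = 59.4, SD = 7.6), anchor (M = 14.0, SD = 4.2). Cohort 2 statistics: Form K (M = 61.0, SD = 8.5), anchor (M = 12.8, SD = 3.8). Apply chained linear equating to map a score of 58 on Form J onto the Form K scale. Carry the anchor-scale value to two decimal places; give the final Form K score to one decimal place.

62.0

Form J → anchor (Cohort 1): v = (4.2/7.6)(58 − 59.4) + 14.0 = 13.23
anchor → Form K (Cohort 2): y = (8.5/3.8)(13.23 − 12.8) + 61.0 = 62.0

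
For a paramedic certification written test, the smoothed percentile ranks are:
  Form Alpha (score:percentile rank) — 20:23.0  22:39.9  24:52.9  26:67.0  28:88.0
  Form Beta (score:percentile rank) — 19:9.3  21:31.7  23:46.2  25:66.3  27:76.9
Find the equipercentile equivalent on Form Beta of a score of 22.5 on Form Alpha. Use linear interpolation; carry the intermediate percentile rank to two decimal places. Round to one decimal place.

PR of 22.5 on Form Alpha: 39.9 + (22.5 − 22)/(24 − 22) × (52.9 − 39.9) = 43.15
On Form Beta, PR 43.15 falls between score 21 (PR 31.7) and 23 (PR 46.2).
Interpolate: 21 + (43.15 − 31.7)/(46.2 − 31.7) × (23 − 21) = 22.6

22.6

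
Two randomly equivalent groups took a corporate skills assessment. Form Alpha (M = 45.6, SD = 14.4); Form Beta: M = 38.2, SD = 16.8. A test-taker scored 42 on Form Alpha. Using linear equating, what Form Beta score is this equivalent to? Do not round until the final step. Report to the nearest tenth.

Linear equating: y = (SD_Y/SD_X)(x − M_X) + M_Y
y = (16.8/14.4)(42 − 45.6) + 38.2
y = 1.166667 × -3.6 + 38.2 = -4.2000 + 38.2 = 34.0

34.0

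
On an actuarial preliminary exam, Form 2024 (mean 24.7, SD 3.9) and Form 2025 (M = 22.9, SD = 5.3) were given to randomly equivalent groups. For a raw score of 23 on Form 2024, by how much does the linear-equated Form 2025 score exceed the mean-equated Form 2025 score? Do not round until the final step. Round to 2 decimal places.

-0.61

Mean-equated: 23 + (22.9 − 24.7) = 21.20
Linear-equated: (5.3/3.9)(23 − 24.7) + 22.9 = 20.590
Difference = 20.590 − 21.20 = -0.61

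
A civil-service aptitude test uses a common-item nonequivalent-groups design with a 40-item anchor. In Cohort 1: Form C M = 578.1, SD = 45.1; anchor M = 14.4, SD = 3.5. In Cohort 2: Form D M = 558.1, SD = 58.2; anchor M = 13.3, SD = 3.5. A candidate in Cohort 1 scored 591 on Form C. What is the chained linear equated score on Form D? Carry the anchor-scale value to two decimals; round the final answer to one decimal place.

593.0

Form C → anchor (Cohort 1): v = (3.5/45.1)(591 − 578.1) + 14.4 = 15.40
anchor → Form D (Cohort 2): y = (58.2/3.5)(15.40 − 13.3) + 558.1 = 593.0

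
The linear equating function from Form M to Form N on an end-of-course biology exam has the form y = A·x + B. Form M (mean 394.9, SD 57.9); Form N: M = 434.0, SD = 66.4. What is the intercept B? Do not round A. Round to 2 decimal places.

-18.87

A = SD_Y / SD_X = 66.4 / 57.9 = 1.146805
B = M_Y − A·M_X = 434.0 − 1.146805 × 394.9 = -18.87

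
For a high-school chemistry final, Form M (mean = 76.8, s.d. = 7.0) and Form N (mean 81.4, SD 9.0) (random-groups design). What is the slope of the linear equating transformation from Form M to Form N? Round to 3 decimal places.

A = SD_Y / SD_X = 9.0 / 7.0 = 1.286

1.286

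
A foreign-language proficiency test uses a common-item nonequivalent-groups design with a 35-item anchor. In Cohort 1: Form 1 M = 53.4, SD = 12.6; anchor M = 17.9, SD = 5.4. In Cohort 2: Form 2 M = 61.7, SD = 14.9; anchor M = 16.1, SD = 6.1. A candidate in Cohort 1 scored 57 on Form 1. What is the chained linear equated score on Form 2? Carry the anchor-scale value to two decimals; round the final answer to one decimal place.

69.9

Form 1 → anchor (Cohort 1): v = (5.4/12.6)(57 − 53.4) + 17.9 = 19.44
anchor → Form 2 (Cohort 2): y = (14.9/6.1)(19.44 − 16.1) + 61.7 = 69.9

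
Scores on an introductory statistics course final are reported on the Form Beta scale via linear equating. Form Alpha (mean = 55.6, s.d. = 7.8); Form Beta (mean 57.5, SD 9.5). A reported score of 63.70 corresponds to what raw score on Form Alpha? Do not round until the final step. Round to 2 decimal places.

Invert y = (SD_Y/SD_X)(x − M_X) + M_Y:
x = (SD_X/SD_Y)(y − M_Y) + M_X = (7.8/9.5)(63.70 − 57.5) + 55.6
x = 0.821053 × 6.200 + 55.6 = 60.69

60.69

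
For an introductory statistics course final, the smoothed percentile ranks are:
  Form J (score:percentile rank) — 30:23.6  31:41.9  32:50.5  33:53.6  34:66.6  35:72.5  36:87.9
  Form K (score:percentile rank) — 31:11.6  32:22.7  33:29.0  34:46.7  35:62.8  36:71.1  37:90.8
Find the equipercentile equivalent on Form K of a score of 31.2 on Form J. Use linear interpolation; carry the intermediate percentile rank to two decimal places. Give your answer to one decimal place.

PR of 31.2 on Form J: 41.9 + (31.2 − 31)/(32 − 31) × (50.5 − 41.9) = 43.62
On Form K, PR 43.62 falls between score 33 (PR 29.0) and 34 (PR 46.7).
Interpolate: 33 + (43.62 − 29.0)/(46.7 − 29.0) × (34 − 33) = 33.8

33.8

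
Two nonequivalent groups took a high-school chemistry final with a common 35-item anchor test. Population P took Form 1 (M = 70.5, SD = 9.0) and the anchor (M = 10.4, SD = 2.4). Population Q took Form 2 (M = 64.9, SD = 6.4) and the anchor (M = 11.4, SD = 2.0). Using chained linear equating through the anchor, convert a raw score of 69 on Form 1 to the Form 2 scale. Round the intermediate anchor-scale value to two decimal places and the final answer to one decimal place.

60.4

Form 1 → anchor (Population P): v = (2.4/9.0)(69 − 70.5) + 10.4 = 10.00
anchor → Form 2 (Population Q): y = (6.4/2.0)(10.00 − 11.4) + 64.9 = 60.4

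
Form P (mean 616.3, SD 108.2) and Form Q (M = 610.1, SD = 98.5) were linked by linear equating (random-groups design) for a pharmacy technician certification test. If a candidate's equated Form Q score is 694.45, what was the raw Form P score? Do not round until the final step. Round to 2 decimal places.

Invert y = (SD_Y/SD_X)(x − M_X) + M_Y:
x = (SD_X/SD_Y)(y − M_Y) + M_X = (108.2/98.5)(694.45 − 610.1) + 616.3
x = 1.098477 × 84.350 + 616.3 = 708.96

708.96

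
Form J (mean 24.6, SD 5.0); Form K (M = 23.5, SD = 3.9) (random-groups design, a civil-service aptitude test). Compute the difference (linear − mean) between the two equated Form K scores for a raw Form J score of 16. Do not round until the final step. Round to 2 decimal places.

1.89

Mean-equated: 16 + (23.5 − 24.6) = 14.90
Linear-equated: (3.9/5.0)(16 − 24.6) + 23.5 = 16.792
Difference = 16.792 − 14.90 = 1.89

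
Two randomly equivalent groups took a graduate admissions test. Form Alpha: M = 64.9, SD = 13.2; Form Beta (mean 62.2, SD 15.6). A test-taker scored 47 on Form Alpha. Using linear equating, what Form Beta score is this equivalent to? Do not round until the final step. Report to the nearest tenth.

Linear equating: y = (SD_Y/SD_X)(x − M_X) + M_Y
y = (15.6/13.2)(47 − 64.9) + 62.2
y = 1.181818 × -17.9 + 62.2 = -21.1545 + 62.2 = 41.0

41.0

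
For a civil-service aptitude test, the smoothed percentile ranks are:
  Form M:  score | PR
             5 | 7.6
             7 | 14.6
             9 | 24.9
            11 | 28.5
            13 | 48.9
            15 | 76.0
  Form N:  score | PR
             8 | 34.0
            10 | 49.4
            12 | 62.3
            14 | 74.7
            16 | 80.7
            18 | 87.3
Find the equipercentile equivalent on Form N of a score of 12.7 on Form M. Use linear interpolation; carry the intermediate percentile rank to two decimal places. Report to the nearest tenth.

PR of 12.7 on Form M: 28.5 + (12.7 − 11)/(13 − 11) × (48.9 − 28.5) = 45.84
On Form N, PR 45.84 falls between score 8 (PR 34.0) and 10 (PR 49.4).
Interpolate: 8 + (45.84 − 34.0)/(49.4 − 34.0) × (10 − 8) = 9.5

9.5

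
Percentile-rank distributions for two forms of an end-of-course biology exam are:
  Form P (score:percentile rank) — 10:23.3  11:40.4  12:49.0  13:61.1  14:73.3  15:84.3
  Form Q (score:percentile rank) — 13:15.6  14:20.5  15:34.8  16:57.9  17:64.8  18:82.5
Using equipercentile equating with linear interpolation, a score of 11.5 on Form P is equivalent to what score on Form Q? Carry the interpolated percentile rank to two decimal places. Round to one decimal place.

PR of 11.5 on Form P: 40.4 + (11.5 − 11)/(12 − 11) × (49.0 − 40.4) = 44.70
On Form Q, PR 44.70 falls between score 15 (PR 34.8) and 16 (PR 57.9).
Interpolate: 15 + (44.70 − 34.8)/(57.9 − 34.8) × (16 − 15) = 15.4

15.4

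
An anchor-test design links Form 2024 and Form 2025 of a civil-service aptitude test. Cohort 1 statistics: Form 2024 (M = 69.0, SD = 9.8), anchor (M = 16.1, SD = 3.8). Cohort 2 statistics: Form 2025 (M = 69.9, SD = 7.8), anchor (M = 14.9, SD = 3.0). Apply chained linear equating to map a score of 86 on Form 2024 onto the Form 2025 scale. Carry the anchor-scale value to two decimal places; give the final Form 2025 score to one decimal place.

90.2

Form 2024 → anchor (Cohort 1): v = (3.8/9.8)(86 − 69.0) + 16.1 = 22.69
anchor → Form 2025 (Cohort 2): y = (7.8/3.0)(22.69 − 14.9) + 69.9 = 90.2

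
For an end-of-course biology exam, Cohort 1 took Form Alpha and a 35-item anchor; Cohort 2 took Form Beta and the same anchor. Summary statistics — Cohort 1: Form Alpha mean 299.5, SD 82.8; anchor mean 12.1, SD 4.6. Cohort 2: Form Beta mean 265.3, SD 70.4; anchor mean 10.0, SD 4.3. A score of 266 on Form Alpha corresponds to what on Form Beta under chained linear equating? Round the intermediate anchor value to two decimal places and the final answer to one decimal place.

Form Alpha → anchor (Cohort 1): v = (4.6/82.8)(266 − 299.5) + 12.1 = 10.24
anchor → Form Beta (Cohort 2): y = (70.4/4.3)(10.24 − 10.0) + 265.3 = 269.2

269.2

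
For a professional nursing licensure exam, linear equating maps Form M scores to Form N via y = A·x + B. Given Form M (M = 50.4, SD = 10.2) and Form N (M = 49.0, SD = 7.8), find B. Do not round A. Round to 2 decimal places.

A = SD_Y / SD_X = 7.8 / 10.2 = 0.764706
B = M_Y − A·M_X = 49.0 − 0.764706 × 50.4 = 10.46

10.46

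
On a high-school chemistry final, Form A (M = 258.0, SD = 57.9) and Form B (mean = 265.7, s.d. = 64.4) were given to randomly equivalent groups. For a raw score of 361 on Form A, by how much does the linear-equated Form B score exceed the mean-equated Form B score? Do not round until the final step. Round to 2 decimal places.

11.56

Mean-equated: 361 + (265.7 − 258.0) = 368.70
Linear-equated: (64.4/57.9)(361 − 258.0) + 265.7 = 380.263
Difference = 380.263 − 368.70 = 11.56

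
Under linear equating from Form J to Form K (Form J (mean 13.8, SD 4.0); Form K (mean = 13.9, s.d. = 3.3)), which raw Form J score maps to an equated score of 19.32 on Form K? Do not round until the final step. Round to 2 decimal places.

Invert y = (SD_Y/SD_X)(x − M_X) + M_Y:
x = (SD_X/SD_Y)(y − M_Y) + M_X = (4.0/3.3)(19.32 − 13.9) + 13.8
x = 1.212121 × 5.420 + 13.8 = 20.37

20.37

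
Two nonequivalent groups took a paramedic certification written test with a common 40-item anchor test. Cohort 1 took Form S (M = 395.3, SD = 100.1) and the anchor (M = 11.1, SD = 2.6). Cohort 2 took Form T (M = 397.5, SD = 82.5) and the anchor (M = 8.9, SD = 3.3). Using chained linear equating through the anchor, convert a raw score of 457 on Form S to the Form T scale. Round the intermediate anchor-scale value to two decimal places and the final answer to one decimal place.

492.5

Form S → anchor (Cohort 1): v = (2.6/100.1)(457 − 395.3) + 11.1 = 12.70
anchor → Form T (Cohort 2): y = (82.5/3.3)(12.70 − 8.9) + 397.5 = 492.5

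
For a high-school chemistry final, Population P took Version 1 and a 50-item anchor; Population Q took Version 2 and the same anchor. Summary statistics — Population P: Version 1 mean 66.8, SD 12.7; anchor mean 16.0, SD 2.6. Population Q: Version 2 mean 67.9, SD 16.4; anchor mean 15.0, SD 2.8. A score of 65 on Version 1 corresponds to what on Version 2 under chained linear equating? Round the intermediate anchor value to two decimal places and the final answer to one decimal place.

71.6

Version 1 → anchor (Population P): v = (2.6/12.7)(65 − 66.8) + 16.0 = 15.63
anchor → Version 2 (Population Q): y = (16.4/2.8)(15.63 − 15.0) + 67.9 = 71.6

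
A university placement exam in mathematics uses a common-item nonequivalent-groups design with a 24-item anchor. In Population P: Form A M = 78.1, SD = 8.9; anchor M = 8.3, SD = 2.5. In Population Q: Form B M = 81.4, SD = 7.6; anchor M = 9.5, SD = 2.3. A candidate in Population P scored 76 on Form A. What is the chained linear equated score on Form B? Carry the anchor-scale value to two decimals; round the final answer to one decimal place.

Form A → anchor (Population P): v = (2.5/8.9)(76 − 78.1) + 8.3 = 7.71
anchor → Form B (Population Q): y = (7.6/2.3)(7.71 − 9.5) + 81.4 = 75.5

75.5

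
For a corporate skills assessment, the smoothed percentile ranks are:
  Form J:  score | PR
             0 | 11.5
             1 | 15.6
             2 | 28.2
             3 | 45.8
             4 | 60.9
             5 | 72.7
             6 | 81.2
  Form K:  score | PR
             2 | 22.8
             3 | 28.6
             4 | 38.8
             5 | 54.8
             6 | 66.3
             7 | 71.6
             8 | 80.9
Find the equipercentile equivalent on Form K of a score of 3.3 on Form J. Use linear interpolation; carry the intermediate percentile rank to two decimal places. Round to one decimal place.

4.7

PR of 3.3 on Form J: 45.8 + (3.3 − 3)/(4 − 3) × (60.9 − 45.8) = 50.33
On Form K, PR 50.33 falls between score 4 (PR 38.8) and 5 (PR 54.8).
Interpolate: 4 + (50.33 − 38.8)/(54.8 − 38.8) × (5 − 4) = 4.7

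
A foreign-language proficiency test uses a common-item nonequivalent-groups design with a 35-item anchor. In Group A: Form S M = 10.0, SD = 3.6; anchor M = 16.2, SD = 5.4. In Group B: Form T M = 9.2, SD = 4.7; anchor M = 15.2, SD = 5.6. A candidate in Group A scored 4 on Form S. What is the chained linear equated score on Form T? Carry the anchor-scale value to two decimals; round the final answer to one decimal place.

Form S → anchor (Group A): v = (5.4/3.6)(4 − 10.0) + 16.2 = 7.20
anchor → Form T (Group B): y = (4.7/5.6)(7.20 − 15.2) + 9.2 = 2.5

2.5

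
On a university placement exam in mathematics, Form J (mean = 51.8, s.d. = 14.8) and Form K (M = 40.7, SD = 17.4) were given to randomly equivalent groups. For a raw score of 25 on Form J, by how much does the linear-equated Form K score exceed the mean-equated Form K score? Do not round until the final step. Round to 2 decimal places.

-4.71

Mean-equated: 25 + (40.7 − 51.8) = 13.90
Linear-equated: (17.4/14.8)(25 − 51.8) + 40.7 = 9.192
Difference = 9.192 − 13.90 = -4.71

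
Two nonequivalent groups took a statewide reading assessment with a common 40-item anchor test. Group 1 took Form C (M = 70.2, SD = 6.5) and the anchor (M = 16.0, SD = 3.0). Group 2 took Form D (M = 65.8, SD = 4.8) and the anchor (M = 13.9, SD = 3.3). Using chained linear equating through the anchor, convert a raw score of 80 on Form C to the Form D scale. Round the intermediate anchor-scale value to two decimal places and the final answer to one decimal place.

Form C → anchor (Group 1): v = (3.0/6.5)(80 − 70.2) + 16.0 = 20.52
anchor → Form D (Group 2): y = (4.8/3.3)(20.52 − 13.9) + 65.8 = 75.4

75.4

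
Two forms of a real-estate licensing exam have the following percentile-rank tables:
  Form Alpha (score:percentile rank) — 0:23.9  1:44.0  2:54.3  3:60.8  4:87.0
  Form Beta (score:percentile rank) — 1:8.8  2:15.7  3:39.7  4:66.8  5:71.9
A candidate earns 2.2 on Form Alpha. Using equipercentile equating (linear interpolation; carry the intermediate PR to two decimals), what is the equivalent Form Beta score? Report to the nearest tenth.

3.6

PR of 2.2 on Form Alpha: 54.3 + (2.2 − 2)/(3 − 2) × (60.8 − 54.3) = 55.60
On Form Beta, PR 55.60 falls between score 3 (PR 39.7) and 4 (PR 66.8).
Interpolate: 3 + (55.60 − 39.7)/(66.8 − 39.7) × (4 − 3) = 3.6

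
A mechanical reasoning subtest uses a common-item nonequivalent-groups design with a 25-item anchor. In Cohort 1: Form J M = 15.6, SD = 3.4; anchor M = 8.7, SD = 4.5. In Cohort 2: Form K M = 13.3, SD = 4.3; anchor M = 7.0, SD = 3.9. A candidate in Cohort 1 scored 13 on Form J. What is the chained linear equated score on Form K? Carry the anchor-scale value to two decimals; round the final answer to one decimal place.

Form J → anchor (Cohort 1): v = (4.5/3.4)(13 − 15.6) + 8.7 = 5.26
anchor → Form K (Cohort 2): y = (4.3/3.9)(5.26 − 7.0) + 13.3 = 11.4

11.4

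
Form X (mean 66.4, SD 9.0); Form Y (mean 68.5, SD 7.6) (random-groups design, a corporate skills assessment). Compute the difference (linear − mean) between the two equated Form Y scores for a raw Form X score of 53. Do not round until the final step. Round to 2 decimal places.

2.08

Mean-equated: 53 + (68.5 − 66.4) = 55.10
Linear-equated: (7.6/9.0)(53 − 66.4) + 68.5 = 57.184
Difference = 57.184 − 55.10 = 2.08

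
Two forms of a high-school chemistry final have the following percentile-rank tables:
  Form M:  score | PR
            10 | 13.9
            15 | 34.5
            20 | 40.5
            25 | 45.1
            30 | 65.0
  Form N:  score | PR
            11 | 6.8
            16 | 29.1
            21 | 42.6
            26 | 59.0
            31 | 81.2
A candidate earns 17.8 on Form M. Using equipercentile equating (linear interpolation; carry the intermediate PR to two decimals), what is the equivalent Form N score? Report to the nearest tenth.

19.2

PR of 17.8 on Form M: 34.5 + (17.8 − 15)/(20 − 15) × (40.5 − 34.5) = 37.86
On Form N, PR 37.86 falls between score 16 (PR 29.1) and 21 (PR 42.6).
Interpolate: 16 + (37.86 − 29.1)/(42.6 − 29.1) × (21 − 16) = 19.2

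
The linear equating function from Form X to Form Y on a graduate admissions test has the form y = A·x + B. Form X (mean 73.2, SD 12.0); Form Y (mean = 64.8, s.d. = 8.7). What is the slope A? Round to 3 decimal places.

A = SD_Y / SD_X = 8.7 / 12.0 = 0.725

0.725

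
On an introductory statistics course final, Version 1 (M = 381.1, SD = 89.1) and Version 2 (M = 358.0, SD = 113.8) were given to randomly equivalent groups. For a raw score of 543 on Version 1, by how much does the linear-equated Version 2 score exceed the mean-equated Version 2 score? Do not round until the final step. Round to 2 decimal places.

Mean-equated: 543 + (358.0 − 381.1) = 519.90
Linear-equated: (113.8/89.1)(543 − 381.1) + 358.0 = 564.781
Difference = 564.781 − 519.90 = 44.88

44.88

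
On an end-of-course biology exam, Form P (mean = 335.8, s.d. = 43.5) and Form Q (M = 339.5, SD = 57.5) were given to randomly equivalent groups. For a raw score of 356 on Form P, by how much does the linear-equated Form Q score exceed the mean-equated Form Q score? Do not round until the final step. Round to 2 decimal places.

Mean-equated: 356 + (339.5 − 335.8) = 359.70
Linear-equated: (57.5/43.5)(356 − 335.8) + 339.5 = 366.201
Difference = 366.201 − 359.70 = 6.50

6.50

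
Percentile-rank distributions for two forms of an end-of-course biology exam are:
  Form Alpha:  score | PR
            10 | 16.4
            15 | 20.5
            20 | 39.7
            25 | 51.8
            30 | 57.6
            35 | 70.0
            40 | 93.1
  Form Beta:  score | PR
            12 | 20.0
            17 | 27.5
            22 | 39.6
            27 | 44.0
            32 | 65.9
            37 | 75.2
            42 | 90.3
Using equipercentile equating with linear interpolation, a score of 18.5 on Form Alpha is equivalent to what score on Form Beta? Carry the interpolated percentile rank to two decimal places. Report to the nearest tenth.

PR of 18.5 on Form Alpha: 20.5 + (18.5 − 15)/(20 − 15) × (39.7 − 20.5) = 33.94
On Form Beta, PR 33.94 falls between score 17 (PR 27.5) and 22 (PR 39.6).
Interpolate: 17 + (33.94 − 27.5)/(39.6 − 27.5) × (22 − 17) = 19.7

19.7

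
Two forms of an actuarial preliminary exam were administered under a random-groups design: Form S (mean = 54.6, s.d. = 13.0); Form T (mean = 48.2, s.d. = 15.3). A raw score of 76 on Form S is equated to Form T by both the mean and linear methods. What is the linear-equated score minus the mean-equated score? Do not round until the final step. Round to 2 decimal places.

Mean-equated: 76 + (48.2 − 54.6) = 69.60
Linear-equated: (15.3/13.0)(76 − 54.6) + 48.2 = 73.386
Difference = 73.386 − 69.60 = 3.79

3.79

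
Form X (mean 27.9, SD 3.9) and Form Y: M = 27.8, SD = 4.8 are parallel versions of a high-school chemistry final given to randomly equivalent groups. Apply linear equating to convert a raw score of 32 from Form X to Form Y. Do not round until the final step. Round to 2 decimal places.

32.85

Linear equating: y = (SD_Y/SD_X)(x − M_X) + M_Y
y = (4.8/3.9)(32 − 27.9) + 27.8
y = 1.230769 × 4.1 + 27.8 = 5.0462 + 27.8 = 32.85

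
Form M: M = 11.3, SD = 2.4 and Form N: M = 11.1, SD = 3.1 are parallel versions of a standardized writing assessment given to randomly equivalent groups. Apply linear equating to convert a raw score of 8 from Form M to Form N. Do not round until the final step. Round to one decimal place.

6.8

Linear equating: y = (SD_Y/SD_X)(x − M_X) + M_Y
y = (3.1/2.4)(8 − 11.3) + 11.1
y = 1.291667 × -3.3 + 11.1 = -4.2625 + 11.1 = 6.8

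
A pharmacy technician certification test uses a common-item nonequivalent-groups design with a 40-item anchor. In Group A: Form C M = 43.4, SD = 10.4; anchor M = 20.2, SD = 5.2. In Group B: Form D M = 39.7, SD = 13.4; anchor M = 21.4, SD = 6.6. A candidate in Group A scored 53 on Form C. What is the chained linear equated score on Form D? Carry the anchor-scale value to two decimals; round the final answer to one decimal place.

47.0

Form C → anchor (Group A): v = (5.2/10.4)(53 − 43.4) + 20.2 = 25.00
anchor → Form D (Group B): y = (13.4/6.6)(25.00 − 21.4) + 39.7 = 47.0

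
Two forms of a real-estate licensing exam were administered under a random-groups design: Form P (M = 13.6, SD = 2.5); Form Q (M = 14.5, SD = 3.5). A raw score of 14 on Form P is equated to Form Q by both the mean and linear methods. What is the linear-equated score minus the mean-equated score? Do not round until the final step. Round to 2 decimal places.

0.16

Mean-equated: 14 + (14.5 − 13.6) = 14.90
Linear-equated: (3.5/2.5)(14 − 13.6) + 14.5 = 15.060
Difference = 15.060 − 14.90 = 0.16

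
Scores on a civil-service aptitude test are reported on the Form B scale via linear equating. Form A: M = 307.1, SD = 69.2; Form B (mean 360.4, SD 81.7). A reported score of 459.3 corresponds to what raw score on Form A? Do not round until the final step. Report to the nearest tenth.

390.9

Invert y = (SD_Y/SD_X)(x − M_X) + M_Y:
x = (SD_X/SD_Y)(y − M_Y) + M_X = (69.2/81.7)(459.3 − 360.4) + 307.1
x = 0.847001 × 98.900 + 307.1 = 390.9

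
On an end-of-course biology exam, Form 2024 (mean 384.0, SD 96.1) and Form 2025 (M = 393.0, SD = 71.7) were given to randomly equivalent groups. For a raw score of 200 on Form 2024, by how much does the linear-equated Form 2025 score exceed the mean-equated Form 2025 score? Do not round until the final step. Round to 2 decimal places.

Mean-equated: 200 + (393.0 − 384.0) = 209.00
Linear-equated: (71.7/96.1)(200 − 384.0) + 393.0 = 255.718
Difference = 255.718 − 209.00 = 46.72

46.72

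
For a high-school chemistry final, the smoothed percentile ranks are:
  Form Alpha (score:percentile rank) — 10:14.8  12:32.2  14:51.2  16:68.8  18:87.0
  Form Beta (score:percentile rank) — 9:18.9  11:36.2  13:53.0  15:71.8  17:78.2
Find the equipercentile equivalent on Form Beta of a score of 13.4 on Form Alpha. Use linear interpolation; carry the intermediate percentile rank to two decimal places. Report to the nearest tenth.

12.1

PR of 13.4 on Form Alpha: 32.2 + (13.4 − 12)/(14 − 12) × (51.2 − 32.2) = 45.50
On Form Beta, PR 45.50 falls between score 11 (PR 36.2) and 13 (PR 53.0).
Interpolate: 11 + (45.50 − 36.2)/(53.0 − 36.2) × (13 − 11) = 12.1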